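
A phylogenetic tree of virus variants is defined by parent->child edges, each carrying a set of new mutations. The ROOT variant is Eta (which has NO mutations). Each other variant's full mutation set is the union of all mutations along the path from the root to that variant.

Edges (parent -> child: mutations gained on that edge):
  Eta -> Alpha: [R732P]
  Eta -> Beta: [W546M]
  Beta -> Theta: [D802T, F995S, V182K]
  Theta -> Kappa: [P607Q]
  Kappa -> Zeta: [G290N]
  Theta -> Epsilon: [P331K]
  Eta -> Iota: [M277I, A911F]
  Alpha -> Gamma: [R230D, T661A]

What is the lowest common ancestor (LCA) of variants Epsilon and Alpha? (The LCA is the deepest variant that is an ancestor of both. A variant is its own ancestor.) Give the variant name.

Path from root to Epsilon: Eta -> Beta -> Theta -> Epsilon
  ancestors of Epsilon: {Eta, Beta, Theta, Epsilon}
Path from root to Alpha: Eta -> Alpha
  ancestors of Alpha: {Eta, Alpha}
Common ancestors: {Eta}
Walk up from Alpha: Alpha (not in ancestors of Epsilon), Eta (in ancestors of Epsilon)
Deepest common ancestor (LCA) = Eta

Answer: Eta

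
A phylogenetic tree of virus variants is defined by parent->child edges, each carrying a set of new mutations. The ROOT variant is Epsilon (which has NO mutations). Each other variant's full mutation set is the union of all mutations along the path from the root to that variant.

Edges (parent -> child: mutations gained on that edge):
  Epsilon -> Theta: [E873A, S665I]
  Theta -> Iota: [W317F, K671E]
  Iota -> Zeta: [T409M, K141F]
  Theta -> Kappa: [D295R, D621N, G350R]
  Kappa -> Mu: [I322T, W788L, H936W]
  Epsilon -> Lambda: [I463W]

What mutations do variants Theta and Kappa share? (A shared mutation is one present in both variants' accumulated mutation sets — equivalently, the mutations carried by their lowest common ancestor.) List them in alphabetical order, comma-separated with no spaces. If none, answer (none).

Answer: E873A,S665I

Derivation:
Accumulating mutations along path to Theta:
  At Epsilon: gained [] -> total []
  At Theta: gained ['E873A', 'S665I'] -> total ['E873A', 'S665I']
Mutations(Theta) = ['E873A', 'S665I']
Accumulating mutations along path to Kappa:
  At Epsilon: gained [] -> total []
  At Theta: gained ['E873A', 'S665I'] -> total ['E873A', 'S665I']
  At Kappa: gained ['D295R', 'D621N', 'G350R'] -> total ['D295R', 'D621N', 'E873A', 'G350R', 'S665I']
Mutations(Kappa) = ['D295R', 'D621N', 'E873A', 'G350R', 'S665I']
Intersection: ['E873A', 'S665I'] ∩ ['D295R', 'D621N', 'E873A', 'G350R', 'S665I'] = ['E873A', 'S665I']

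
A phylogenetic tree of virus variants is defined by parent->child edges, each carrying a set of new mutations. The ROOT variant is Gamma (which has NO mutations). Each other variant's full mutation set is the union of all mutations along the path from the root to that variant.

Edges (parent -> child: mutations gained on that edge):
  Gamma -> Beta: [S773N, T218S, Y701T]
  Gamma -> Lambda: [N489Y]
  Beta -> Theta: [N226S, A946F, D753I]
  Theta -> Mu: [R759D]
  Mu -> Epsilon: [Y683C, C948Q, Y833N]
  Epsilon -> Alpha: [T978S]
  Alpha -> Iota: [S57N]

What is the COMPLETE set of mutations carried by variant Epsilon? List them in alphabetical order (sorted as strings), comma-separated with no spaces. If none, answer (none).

Answer: A946F,C948Q,D753I,N226S,R759D,S773N,T218S,Y683C,Y701T,Y833N

Derivation:
At Gamma: gained [] -> total []
At Beta: gained ['S773N', 'T218S', 'Y701T'] -> total ['S773N', 'T218S', 'Y701T']
At Theta: gained ['N226S', 'A946F', 'D753I'] -> total ['A946F', 'D753I', 'N226S', 'S773N', 'T218S', 'Y701T']
At Mu: gained ['R759D'] -> total ['A946F', 'D753I', 'N226S', 'R759D', 'S773N', 'T218S', 'Y701T']
At Epsilon: gained ['Y683C', 'C948Q', 'Y833N'] -> total ['A946F', 'C948Q', 'D753I', 'N226S', 'R759D', 'S773N', 'T218S', 'Y683C', 'Y701T', 'Y833N']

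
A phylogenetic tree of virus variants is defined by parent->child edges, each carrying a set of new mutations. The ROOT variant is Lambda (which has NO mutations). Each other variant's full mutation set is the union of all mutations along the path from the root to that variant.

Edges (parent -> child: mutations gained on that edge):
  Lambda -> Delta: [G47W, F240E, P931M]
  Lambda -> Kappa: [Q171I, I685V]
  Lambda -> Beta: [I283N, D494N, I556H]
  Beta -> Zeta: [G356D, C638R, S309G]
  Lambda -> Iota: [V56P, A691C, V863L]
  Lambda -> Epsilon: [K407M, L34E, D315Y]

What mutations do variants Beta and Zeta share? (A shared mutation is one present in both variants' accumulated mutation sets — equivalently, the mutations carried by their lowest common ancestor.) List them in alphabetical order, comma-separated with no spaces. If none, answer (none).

Answer: D494N,I283N,I556H

Derivation:
Accumulating mutations along path to Beta:
  At Lambda: gained [] -> total []
  At Beta: gained ['I283N', 'D494N', 'I556H'] -> total ['D494N', 'I283N', 'I556H']
Mutations(Beta) = ['D494N', 'I283N', 'I556H']
Accumulating mutations along path to Zeta:
  At Lambda: gained [] -> total []
  At Beta: gained ['I283N', 'D494N', 'I556H'] -> total ['D494N', 'I283N', 'I556H']
  At Zeta: gained ['G356D', 'C638R', 'S309G'] -> total ['C638R', 'D494N', 'G356D', 'I283N', 'I556H', 'S309G']
Mutations(Zeta) = ['C638R', 'D494N', 'G356D', 'I283N', 'I556H', 'S309G']
Intersection: ['D494N', 'I283N', 'I556H'] ∩ ['C638R', 'D494N', 'G356D', 'I283N', 'I556H', 'S309G'] = ['D494N', 'I283N', 'I556H']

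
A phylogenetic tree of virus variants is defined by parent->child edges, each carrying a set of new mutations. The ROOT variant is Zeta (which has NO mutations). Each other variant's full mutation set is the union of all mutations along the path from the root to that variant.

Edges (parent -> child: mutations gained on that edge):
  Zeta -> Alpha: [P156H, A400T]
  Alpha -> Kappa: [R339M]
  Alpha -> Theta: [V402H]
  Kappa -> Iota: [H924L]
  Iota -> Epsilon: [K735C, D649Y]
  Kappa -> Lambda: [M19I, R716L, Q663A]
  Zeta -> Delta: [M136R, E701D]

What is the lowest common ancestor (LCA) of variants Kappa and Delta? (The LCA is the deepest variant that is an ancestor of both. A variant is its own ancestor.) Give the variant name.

Answer: Zeta

Derivation:
Path from root to Kappa: Zeta -> Alpha -> Kappa
  ancestors of Kappa: {Zeta, Alpha, Kappa}
Path from root to Delta: Zeta -> Delta
  ancestors of Delta: {Zeta, Delta}
Common ancestors: {Zeta}
Walk up from Delta: Delta (not in ancestors of Kappa), Zeta (in ancestors of Kappa)
Deepest common ancestor (LCA) = Zeta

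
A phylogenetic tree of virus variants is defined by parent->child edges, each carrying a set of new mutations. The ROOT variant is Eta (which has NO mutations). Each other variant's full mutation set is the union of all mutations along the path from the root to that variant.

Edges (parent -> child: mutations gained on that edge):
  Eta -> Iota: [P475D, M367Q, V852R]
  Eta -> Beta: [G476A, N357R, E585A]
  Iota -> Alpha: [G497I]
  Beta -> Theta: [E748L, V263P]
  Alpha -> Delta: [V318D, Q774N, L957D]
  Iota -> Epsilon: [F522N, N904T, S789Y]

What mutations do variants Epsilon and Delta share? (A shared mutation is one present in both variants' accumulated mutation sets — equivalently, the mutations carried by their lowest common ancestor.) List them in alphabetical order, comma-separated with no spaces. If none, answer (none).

Answer: M367Q,P475D,V852R

Derivation:
Accumulating mutations along path to Epsilon:
  At Eta: gained [] -> total []
  At Iota: gained ['P475D', 'M367Q', 'V852R'] -> total ['M367Q', 'P475D', 'V852R']
  At Epsilon: gained ['F522N', 'N904T', 'S789Y'] -> total ['F522N', 'M367Q', 'N904T', 'P475D', 'S789Y', 'V852R']
Mutations(Epsilon) = ['F522N', 'M367Q', 'N904T', 'P475D', 'S789Y', 'V852R']
Accumulating mutations along path to Delta:
  At Eta: gained [] -> total []
  At Iota: gained ['P475D', 'M367Q', 'V852R'] -> total ['M367Q', 'P475D', 'V852R']
  At Alpha: gained ['G497I'] -> total ['G497I', 'M367Q', 'P475D', 'V852R']
  At Delta: gained ['V318D', 'Q774N', 'L957D'] -> total ['G497I', 'L957D', 'M367Q', 'P475D', 'Q774N', 'V318D', 'V852R']
Mutations(Delta) = ['G497I', 'L957D', 'M367Q', 'P475D', 'Q774N', 'V318D', 'V852R']
Intersection: ['F522N', 'M367Q', 'N904T', 'P475D', 'S789Y', 'V852R'] ∩ ['G497I', 'L957D', 'M367Q', 'P475D', 'Q774N', 'V318D', 'V852R'] = ['M367Q', 'P475D', 'V852R']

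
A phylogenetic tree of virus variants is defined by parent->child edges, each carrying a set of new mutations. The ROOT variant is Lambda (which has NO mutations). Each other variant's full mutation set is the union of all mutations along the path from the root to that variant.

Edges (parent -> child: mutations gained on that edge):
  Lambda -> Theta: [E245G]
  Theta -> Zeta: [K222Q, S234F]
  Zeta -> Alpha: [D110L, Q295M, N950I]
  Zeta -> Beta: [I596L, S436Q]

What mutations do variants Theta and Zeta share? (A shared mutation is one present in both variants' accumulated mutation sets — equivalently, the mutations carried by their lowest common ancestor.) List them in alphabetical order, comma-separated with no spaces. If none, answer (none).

Answer: E245G

Derivation:
Accumulating mutations along path to Theta:
  At Lambda: gained [] -> total []
  At Theta: gained ['E245G'] -> total ['E245G']
Mutations(Theta) = ['E245G']
Accumulating mutations along path to Zeta:
  At Lambda: gained [] -> total []
  At Theta: gained ['E245G'] -> total ['E245G']
  At Zeta: gained ['K222Q', 'S234F'] -> total ['E245G', 'K222Q', 'S234F']
Mutations(Zeta) = ['E245G', 'K222Q', 'S234F']
Intersection: ['E245G'] ∩ ['E245G', 'K222Q', 'S234F'] = ['E245G']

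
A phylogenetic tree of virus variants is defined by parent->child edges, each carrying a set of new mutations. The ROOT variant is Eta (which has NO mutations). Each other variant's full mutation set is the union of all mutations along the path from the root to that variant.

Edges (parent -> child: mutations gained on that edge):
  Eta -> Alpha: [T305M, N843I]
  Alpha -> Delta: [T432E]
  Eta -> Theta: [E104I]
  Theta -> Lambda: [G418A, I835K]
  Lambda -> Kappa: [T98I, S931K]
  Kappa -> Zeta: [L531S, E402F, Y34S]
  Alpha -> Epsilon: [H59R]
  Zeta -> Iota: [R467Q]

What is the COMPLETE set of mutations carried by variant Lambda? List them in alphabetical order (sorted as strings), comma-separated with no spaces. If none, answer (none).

Answer: E104I,G418A,I835K

Derivation:
At Eta: gained [] -> total []
At Theta: gained ['E104I'] -> total ['E104I']
At Lambda: gained ['G418A', 'I835K'] -> total ['E104I', 'G418A', 'I835K']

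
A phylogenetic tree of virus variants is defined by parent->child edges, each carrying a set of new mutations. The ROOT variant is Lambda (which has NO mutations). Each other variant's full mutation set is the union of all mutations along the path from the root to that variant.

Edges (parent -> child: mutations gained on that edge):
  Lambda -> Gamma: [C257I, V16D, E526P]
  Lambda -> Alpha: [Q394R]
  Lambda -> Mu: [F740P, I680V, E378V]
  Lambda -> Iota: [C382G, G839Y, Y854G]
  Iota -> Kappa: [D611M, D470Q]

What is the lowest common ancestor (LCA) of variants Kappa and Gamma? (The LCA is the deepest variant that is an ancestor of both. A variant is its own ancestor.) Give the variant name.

Path from root to Kappa: Lambda -> Iota -> Kappa
  ancestors of Kappa: {Lambda, Iota, Kappa}
Path from root to Gamma: Lambda -> Gamma
  ancestors of Gamma: {Lambda, Gamma}
Common ancestors: {Lambda}
Walk up from Gamma: Gamma (not in ancestors of Kappa), Lambda (in ancestors of Kappa)
Deepest common ancestor (LCA) = Lambda

Answer: Lambda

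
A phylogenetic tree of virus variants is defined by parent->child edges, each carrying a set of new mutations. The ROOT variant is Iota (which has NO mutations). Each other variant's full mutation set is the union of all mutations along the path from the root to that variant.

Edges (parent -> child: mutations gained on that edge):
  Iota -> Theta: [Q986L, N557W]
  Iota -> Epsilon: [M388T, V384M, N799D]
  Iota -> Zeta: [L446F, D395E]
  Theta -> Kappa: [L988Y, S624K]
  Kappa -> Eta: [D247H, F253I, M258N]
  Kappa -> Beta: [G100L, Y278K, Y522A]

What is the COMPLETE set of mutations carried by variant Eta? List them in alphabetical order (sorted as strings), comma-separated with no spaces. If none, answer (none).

At Iota: gained [] -> total []
At Theta: gained ['Q986L', 'N557W'] -> total ['N557W', 'Q986L']
At Kappa: gained ['L988Y', 'S624K'] -> total ['L988Y', 'N557W', 'Q986L', 'S624K']
At Eta: gained ['D247H', 'F253I', 'M258N'] -> total ['D247H', 'F253I', 'L988Y', 'M258N', 'N557W', 'Q986L', 'S624K']

Answer: D247H,F253I,L988Y,M258N,N557W,Q986L,S624K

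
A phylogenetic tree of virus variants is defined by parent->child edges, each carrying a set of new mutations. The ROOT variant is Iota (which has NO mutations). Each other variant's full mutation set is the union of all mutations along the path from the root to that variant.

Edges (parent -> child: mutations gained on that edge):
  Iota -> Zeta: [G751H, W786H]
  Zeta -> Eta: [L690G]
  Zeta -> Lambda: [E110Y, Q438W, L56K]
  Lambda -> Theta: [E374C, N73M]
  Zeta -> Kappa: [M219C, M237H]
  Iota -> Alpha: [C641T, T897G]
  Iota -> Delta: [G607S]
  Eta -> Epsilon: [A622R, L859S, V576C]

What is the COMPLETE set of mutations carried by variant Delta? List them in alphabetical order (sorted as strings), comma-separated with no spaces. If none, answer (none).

Answer: G607S

Derivation:
At Iota: gained [] -> total []
At Delta: gained ['G607S'] -> total ['G607S']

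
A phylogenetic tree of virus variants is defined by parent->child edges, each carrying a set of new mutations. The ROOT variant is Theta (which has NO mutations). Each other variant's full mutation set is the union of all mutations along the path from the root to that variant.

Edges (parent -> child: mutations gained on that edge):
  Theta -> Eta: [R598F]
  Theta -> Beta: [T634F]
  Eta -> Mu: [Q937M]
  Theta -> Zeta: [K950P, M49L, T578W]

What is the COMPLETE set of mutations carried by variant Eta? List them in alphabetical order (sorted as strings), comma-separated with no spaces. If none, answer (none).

Answer: R598F

Derivation:
At Theta: gained [] -> total []
At Eta: gained ['R598F'] -> total ['R598F']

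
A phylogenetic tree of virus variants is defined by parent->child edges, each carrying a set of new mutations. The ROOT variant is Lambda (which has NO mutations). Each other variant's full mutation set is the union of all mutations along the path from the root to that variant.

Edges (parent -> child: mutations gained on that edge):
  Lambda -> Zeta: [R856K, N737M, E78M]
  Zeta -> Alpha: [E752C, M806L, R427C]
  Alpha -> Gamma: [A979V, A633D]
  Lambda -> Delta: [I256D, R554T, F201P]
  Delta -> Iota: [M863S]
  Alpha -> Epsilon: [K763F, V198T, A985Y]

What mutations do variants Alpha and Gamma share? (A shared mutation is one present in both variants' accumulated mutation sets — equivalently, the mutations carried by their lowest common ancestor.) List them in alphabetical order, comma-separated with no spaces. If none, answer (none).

Accumulating mutations along path to Alpha:
  At Lambda: gained [] -> total []
  At Zeta: gained ['R856K', 'N737M', 'E78M'] -> total ['E78M', 'N737M', 'R856K']
  At Alpha: gained ['E752C', 'M806L', 'R427C'] -> total ['E752C', 'E78M', 'M806L', 'N737M', 'R427C', 'R856K']
Mutations(Alpha) = ['E752C', 'E78M', 'M806L', 'N737M', 'R427C', 'R856K']
Accumulating mutations along path to Gamma:
  At Lambda: gained [] -> total []
  At Zeta: gained ['R856K', 'N737M', 'E78M'] -> total ['E78M', 'N737M', 'R856K']
  At Alpha: gained ['E752C', 'M806L', 'R427C'] -> total ['E752C', 'E78M', 'M806L', 'N737M', 'R427C', 'R856K']
  At Gamma: gained ['A979V', 'A633D'] -> total ['A633D', 'A979V', 'E752C', 'E78M', 'M806L', 'N737M', 'R427C', 'R856K']
Mutations(Gamma) = ['A633D', 'A979V', 'E752C', 'E78M', 'M806L', 'N737M', 'R427C', 'R856K']
Intersection: ['E752C', 'E78M', 'M806L', 'N737M', 'R427C', 'R856K'] ∩ ['A633D', 'A979V', 'E752C', 'E78M', 'M806L', 'N737M', 'R427C', 'R856K'] = ['E752C', 'E78M', 'M806L', 'N737M', 'R427C', 'R856K']

Answer: E752C,E78M,M806L,N737M,R427C,R856K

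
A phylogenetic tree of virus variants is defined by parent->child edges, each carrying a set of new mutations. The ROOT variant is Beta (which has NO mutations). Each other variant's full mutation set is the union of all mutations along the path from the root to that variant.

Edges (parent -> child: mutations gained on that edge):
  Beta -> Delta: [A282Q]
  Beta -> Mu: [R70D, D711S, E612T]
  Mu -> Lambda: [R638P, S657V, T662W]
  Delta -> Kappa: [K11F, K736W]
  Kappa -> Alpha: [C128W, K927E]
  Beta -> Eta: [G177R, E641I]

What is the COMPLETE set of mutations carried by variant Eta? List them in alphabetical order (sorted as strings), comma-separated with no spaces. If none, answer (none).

At Beta: gained [] -> total []
At Eta: gained ['G177R', 'E641I'] -> total ['E641I', 'G177R']

Answer: E641I,G177R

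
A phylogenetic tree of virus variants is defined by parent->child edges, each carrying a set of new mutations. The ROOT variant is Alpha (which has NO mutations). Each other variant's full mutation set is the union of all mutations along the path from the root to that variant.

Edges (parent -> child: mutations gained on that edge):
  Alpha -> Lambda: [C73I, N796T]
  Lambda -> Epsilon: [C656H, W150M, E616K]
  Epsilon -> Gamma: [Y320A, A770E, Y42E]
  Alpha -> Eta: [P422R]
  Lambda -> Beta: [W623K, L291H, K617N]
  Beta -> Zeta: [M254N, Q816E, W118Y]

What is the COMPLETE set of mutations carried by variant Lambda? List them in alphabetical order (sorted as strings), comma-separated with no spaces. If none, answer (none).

Answer: C73I,N796T

Derivation:
At Alpha: gained [] -> total []
At Lambda: gained ['C73I', 'N796T'] -> total ['C73I', 'N796T']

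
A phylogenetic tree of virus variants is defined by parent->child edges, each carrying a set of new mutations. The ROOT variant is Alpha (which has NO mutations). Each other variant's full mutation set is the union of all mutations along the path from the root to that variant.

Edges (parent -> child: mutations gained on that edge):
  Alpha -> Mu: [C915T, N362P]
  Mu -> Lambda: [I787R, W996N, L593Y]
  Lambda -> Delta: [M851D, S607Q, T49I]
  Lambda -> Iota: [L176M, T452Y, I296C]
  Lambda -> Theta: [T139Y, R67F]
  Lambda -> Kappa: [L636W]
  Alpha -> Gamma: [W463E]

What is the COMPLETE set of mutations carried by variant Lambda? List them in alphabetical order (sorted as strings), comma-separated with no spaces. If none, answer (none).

At Alpha: gained [] -> total []
At Mu: gained ['C915T', 'N362P'] -> total ['C915T', 'N362P']
At Lambda: gained ['I787R', 'W996N', 'L593Y'] -> total ['C915T', 'I787R', 'L593Y', 'N362P', 'W996N']

Answer: C915T,I787R,L593Y,N362P,W996N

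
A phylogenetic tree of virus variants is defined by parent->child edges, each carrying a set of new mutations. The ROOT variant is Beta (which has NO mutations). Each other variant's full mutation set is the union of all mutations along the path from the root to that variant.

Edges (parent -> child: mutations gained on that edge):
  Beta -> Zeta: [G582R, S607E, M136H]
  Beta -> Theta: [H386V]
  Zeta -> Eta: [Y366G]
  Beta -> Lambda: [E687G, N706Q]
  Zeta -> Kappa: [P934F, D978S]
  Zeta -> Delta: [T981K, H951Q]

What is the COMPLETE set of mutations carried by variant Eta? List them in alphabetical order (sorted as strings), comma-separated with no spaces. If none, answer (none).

At Beta: gained [] -> total []
At Zeta: gained ['G582R', 'S607E', 'M136H'] -> total ['G582R', 'M136H', 'S607E']
At Eta: gained ['Y366G'] -> total ['G582R', 'M136H', 'S607E', 'Y366G']

Answer: G582R,M136H,S607E,Y366G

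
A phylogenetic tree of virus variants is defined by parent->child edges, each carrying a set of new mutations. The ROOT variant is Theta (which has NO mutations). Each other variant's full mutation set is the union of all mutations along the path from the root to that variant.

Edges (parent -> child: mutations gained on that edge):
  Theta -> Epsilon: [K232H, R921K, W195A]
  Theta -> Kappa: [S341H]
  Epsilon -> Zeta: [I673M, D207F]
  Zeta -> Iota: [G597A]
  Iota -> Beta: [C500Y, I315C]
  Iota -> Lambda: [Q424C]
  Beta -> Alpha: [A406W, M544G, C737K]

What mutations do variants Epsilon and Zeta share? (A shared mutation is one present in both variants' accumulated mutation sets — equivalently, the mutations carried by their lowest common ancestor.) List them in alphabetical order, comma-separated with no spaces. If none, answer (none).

Accumulating mutations along path to Epsilon:
  At Theta: gained [] -> total []
  At Epsilon: gained ['K232H', 'R921K', 'W195A'] -> total ['K232H', 'R921K', 'W195A']
Mutations(Epsilon) = ['K232H', 'R921K', 'W195A']
Accumulating mutations along path to Zeta:
  At Theta: gained [] -> total []
  At Epsilon: gained ['K232H', 'R921K', 'W195A'] -> total ['K232H', 'R921K', 'W195A']
  At Zeta: gained ['I673M', 'D207F'] -> total ['D207F', 'I673M', 'K232H', 'R921K', 'W195A']
Mutations(Zeta) = ['D207F', 'I673M', 'K232H', 'R921K', 'W195A']
Intersection: ['K232H', 'R921K', 'W195A'] ∩ ['D207F', 'I673M', 'K232H', 'R921K', 'W195A'] = ['K232H', 'R921K', 'W195A']

Answer: K232H,R921K,W195A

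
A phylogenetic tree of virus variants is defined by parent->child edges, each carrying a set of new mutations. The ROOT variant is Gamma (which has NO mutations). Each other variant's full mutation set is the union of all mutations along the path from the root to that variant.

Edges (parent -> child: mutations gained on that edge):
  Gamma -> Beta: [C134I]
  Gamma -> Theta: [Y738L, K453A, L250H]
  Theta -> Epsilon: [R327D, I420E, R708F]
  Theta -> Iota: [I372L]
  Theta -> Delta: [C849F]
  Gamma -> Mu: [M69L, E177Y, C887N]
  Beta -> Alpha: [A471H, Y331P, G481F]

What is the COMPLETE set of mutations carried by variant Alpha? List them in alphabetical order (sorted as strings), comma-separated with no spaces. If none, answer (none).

At Gamma: gained [] -> total []
At Beta: gained ['C134I'] -> total ['C134I']
At Alpha: gained ['A471H', 'Y331P', 'G481F'] -> total ['A471H', 'C134I', 'G481F', 'Y331P']

Answer: A471H,C134I,G481F,Y331P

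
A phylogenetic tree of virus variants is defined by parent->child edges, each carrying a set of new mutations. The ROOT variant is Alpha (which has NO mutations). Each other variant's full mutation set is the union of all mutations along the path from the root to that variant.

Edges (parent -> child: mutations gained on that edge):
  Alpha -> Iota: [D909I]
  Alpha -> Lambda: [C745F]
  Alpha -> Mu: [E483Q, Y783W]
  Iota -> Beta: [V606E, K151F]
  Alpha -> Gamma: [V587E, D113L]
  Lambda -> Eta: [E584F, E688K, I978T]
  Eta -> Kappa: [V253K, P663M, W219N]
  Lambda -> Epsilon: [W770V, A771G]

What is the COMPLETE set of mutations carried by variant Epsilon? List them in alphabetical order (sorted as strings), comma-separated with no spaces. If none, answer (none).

At Alpha: gained [] -> total []
At Lambda: gained ['C745F'] -> total ['C745F']
At Epsilon: gained ['W770V', 'A771G'] -> total ['A771G', 'C745F', 'W770V']

Answer: A771G,C745F,W770V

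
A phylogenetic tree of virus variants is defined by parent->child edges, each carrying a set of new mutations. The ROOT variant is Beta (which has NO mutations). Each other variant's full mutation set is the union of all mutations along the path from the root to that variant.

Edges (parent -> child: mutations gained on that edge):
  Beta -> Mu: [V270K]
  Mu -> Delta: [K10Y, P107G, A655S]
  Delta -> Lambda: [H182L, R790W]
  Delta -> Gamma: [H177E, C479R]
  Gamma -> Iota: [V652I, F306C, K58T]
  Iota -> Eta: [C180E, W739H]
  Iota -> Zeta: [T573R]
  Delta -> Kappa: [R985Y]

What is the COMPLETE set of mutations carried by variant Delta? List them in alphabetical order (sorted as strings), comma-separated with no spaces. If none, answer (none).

Answer: A655S,K10Y,P107G,V270K

Derivation:
At Beta: gained [] -> total []
At Mu: gained ['V270K'] -> total ['V270K']
At Delta: gained ['K10Y', 'P107G', 'A655S'] -> total ['A655S', 'K10Y', 'P107G', 'V270K']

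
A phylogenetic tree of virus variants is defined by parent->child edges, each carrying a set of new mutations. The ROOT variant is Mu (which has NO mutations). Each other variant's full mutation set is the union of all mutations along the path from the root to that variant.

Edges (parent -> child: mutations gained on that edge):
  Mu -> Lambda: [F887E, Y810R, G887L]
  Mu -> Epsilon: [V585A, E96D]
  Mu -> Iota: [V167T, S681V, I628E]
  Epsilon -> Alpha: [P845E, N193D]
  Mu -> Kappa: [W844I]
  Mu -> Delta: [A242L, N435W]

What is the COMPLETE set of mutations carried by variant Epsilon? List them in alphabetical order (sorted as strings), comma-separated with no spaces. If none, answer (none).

Answer: E96D,V585A

Derivation:
At Mu: gained [] -> total []
At Epsilon: gained ['V585A', 'E96D'] -> total ['E96D', 'V585A']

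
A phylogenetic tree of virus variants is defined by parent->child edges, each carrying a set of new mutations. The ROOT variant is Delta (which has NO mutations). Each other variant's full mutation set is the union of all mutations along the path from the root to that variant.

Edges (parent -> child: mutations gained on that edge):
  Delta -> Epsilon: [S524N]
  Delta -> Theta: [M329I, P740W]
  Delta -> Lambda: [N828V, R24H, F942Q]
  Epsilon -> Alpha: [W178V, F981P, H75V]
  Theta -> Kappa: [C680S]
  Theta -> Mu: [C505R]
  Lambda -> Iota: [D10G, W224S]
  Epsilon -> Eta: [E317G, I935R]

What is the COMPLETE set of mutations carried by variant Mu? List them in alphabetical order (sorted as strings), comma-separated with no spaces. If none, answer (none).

At Delta: gained [] -> total []
At Theta: gained ['M329I', 'P740W'] -> total ['M329I', 'P740W']
At Mu: gained ['C505R'] -> total ['C505R', 'M329I', 'P740W']

Answer: C505R,M329I,P740W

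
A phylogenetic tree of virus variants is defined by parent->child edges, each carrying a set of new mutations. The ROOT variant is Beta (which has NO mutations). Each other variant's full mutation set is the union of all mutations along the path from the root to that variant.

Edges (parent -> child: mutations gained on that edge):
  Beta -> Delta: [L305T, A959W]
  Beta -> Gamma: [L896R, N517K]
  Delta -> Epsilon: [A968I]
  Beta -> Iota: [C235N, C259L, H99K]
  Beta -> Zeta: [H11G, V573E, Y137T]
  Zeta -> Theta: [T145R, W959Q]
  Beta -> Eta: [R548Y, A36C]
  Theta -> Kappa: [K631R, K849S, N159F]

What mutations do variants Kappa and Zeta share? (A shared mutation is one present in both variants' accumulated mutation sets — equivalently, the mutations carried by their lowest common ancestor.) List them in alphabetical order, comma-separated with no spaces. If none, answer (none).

Answer: H11G,V573E,Y137T

Derivation:
Accumulating mutations along path to Kappa:
  At Beta: gained [] -> total []
  At Zeta: gained ['H11G', 'V573E', 'Y137T'] -> total ['H11G', 'V573E', 'Y137T']
  At Theta: gained ['T145R', 'W959Q'] -> total ['H11G', 'T145R', 'V573E', 'W959Q', 'Y137T']
  At Kappa: gained ['K631R', 'K849S', 'N159F'] -> total ['H11G', 'K631R', 'K849S', 'N159F', 'T145R', 'V573E', 'W959Q', 'Y137T']
Mutations(Kappa) = ['H11G', 'K631R', 'K849S', 'N159F', 'T145R', 'V573E', 'W959Q', 'Y137T']
Accumulating mutations along path to Zeta:
  At Beta: gained [] -> total []
  At Zeta: gained ['H11G', 'V573E', 'Y137T'] -> total ['H11G', 'V573E', 'Y137T']
Mutations(Zeta) = ['H11G', 'V573E', 'Y137T']
Intersection: ['H11G', 'K631R', 'K849S', 'N159F', 'T145R', 'V573E', 'W959Q', 'Y137T'] ∩ ['H11G', 'V573E', 'Y137T'] = ['H11G', 'V573E', 'Y137T']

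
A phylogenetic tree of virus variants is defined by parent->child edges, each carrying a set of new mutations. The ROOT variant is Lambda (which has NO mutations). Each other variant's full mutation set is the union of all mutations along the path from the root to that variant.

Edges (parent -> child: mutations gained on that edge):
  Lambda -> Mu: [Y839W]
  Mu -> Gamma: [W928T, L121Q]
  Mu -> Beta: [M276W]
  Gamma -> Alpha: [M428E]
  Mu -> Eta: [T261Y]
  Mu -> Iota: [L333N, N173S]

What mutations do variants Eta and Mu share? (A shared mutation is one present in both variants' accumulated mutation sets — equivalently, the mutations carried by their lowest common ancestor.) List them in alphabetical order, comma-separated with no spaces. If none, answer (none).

Answer: Y839W

Derivation:
Accumulating mutations along path to Eta:
  At Lambda: gained [] -> total []
  At Mu: gained ['Y839W'] -> total ['Y839W']
  At Eta: gained ['T261Y'] -> total ['T261Y', 'Y839W']
Mutations(Eta) = ['T261Y', 'Y839W']
Accumulating mutations along path to Mu:
  At Lambda: gained [] -> total []
  At Mu: gained ['Y839W'] -> total ['Y839W']
Mutations(Mu) = ['Y839W']
Intersection: ['T261Y', 'Y839W'] ∩ ['Y839W'] = ['Y839W']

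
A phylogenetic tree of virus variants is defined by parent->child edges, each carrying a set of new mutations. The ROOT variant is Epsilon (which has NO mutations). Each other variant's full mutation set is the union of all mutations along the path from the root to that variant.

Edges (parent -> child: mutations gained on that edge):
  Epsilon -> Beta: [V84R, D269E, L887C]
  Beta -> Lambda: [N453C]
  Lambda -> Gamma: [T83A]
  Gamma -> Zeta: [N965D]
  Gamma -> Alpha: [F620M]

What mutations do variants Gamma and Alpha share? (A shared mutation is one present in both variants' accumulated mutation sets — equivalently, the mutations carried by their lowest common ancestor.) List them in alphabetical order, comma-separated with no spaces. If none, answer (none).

Answer: D269E,L887C,N453C,T83A,V84R

Derivation:
Accumulating mutations along path to Gamma:
  At Epsilon: gained [] -> total []
  At Beta: gained ['V84R', 'D269E', 'L887C'] -> total ['D269E', 'L887C', 'V84R']
  At Lambda: gained ['N453C'] -> total ['D269E', 'L887C', 'N453C', 'V84R']
  At Gamma: gained ['T83A'] -> total ['D269E', 'L887C', 'N453C', 'T83A', 'V84R']
Mutations(Gamma) = ['D269E', 'L887C', 'N453C', 'T83A', 'V84R']
Accumulating mutations along path to Alpha:
  At Epsilon: gained [] -> total []
  At Beta: gained ['V84R', 'D269E', 'L887C'] -> total ['D269E', 'L887C', 'V84R']
  At Lambda: gained ['N453C'] -> total ['D269E', 'L887C', 'N453C', 'V84R']
  At Gamma: gained ['T83A'] -> total ['D269E', 'L887C', 'N453C', 'T83A', 'V84R']
  At Alpha: gained ['F620M'] -> total ['D269E', 'F620M', 'L887C', 'N453C', 'T83A', 'V84R']
Mutations(Alpha) = ['D269E', 'F620M', 'L887C', 'N453C', 'T83A', 'V84R']
Intersection: ['D269E', 'L887C', 'N453C', 'T83A', 'V84R'] ∩ ['D269E', 'F620M', 'L887C', 'N453C', 'T83A', 'V84R'] = ['D269E', 'L887C', 'N453C', 'T83A', 'V84R']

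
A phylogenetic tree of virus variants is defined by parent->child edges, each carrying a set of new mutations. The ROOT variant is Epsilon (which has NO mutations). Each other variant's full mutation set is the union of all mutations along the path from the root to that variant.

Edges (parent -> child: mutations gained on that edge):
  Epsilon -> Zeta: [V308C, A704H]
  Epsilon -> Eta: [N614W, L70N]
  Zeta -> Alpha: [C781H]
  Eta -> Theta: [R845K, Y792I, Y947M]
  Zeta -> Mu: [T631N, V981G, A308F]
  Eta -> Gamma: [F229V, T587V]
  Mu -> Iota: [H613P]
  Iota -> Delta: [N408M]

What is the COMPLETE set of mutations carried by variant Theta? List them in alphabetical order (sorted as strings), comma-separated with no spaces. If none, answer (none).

At Epsilon: gained [] -> total []
At Eta: gained ['N614W', 'L70N'] -> total ['L70N', 'N614W']
At Theta: gained ['R845K', 'Y792I', 'Y947M'] -> total ['L70N', 'N614W', 'R845K', 'Y792I', 'Y947M']

Answer: L70N,N614W,R845K,Y792I,Y947M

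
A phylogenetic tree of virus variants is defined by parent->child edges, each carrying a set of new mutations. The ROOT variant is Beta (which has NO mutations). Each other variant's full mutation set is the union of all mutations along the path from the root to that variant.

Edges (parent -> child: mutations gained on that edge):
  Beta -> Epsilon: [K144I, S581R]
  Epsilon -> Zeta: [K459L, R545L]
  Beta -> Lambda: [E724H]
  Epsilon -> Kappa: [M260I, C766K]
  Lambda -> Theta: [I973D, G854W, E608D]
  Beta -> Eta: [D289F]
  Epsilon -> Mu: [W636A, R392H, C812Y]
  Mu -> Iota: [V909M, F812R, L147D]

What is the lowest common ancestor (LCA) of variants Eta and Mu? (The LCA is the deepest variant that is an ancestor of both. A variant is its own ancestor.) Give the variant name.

Path from root to Eta: Beta -> Eta
  ancestors of Eta: {Beta, Eta}
Path from root to Mu: Beta -> Epsilon -> Mu
  ancestors of Mu: {Beta, Epsilon, Mu}
Common ancestors: {Beta}
Walk up from Mu: Mu (not in ancestors of Eta), Epsilon (not in ancestors of Eta), Beta (in ancestors of Eta)
Deepest common ancestor (LCA) = Beta

Answer: Beta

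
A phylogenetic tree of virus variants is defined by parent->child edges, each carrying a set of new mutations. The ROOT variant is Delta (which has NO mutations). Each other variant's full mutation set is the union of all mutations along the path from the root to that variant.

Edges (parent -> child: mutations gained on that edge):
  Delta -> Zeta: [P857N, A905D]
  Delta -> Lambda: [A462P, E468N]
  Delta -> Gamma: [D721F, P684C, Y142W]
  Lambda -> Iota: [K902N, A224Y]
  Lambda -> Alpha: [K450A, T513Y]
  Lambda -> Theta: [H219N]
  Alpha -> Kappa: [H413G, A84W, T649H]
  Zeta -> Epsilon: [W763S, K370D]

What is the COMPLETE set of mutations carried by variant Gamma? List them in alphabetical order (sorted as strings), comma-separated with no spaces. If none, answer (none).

At Delta: gained [] -> total []
At Gamma: gained ['D721F', 'P684C', 'Y142W'] -> total ['D721F', 'P684C', 'Y142W']

Answer: D721F,P684C,Y142W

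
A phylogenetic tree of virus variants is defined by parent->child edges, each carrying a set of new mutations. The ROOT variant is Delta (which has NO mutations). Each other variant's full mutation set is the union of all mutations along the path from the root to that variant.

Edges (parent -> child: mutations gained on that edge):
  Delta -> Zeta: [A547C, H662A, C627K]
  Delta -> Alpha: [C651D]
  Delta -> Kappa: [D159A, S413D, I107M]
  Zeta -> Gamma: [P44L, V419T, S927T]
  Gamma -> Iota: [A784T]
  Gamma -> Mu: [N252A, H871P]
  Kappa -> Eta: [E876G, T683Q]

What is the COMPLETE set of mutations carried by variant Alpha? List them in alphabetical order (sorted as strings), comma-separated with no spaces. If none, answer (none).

Answer: C651D

Derivation:
At Delta: gained [] -> total []
At Alpha: gained ['C651D'] -> total ['C651D']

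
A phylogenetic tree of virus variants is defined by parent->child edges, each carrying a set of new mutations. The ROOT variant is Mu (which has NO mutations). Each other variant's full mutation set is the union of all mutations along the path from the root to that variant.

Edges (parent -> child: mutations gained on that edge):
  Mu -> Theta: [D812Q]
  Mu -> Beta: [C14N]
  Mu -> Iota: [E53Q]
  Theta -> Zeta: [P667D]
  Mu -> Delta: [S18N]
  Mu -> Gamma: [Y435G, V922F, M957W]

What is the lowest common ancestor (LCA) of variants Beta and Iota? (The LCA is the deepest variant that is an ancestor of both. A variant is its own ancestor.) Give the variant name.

Path from root to Beta: Mu -> Beta
  ancestors of Beta: {Mu, Beta}
Path from root to Iota: Mu -> Iota
  ancestors of Iota: {Mu, Iota}
Common ancestors: {Mu}
Walk up from Iota: Iota (not in ancestors of Beta), Mu (in ancestors of Beta)
Deepest common ancestor (LCA) = Mu

Answer: Mu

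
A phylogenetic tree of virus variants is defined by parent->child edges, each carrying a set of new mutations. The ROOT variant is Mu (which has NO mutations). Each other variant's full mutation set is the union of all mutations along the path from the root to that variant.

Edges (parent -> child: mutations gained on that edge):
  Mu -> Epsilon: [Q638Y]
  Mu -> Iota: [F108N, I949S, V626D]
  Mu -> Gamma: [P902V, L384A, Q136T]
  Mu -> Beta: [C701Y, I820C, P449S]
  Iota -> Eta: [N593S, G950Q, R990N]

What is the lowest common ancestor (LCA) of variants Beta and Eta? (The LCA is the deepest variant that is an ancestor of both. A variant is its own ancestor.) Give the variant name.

Answer: Mu

Derivation:
Path from root to Beta: Mu -> Beta
  ancestors of Beta: {Mu, Beta}
Path from root to Eta: Mu -> Iota -> Eta
  ancestors of Eta: {Mu, Iota, Eta}
Common ancestors: {Mu}
Walk up from Eta: Eta (not in ancestors of Beta), Iota (not in ancestors of Beta), Mu (in ancestors of Beta)
Deepest common ancestor (LCA) = Mu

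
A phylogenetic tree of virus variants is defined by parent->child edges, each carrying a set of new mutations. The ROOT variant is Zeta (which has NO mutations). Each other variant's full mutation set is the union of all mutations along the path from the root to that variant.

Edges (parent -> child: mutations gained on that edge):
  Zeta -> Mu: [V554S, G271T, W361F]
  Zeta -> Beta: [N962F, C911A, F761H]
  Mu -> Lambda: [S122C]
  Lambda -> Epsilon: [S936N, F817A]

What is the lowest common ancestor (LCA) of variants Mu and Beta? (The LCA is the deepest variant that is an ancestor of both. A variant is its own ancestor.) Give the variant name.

Answer: Zeta

Derivation:
Path from root to Mu: Zeta -> Mu
  ancestors of Mu: {Zeta, Mu}
Path from root to Beta: Zeta -> Beta
  ancestors of Beta: {Zeta, Beta}
Common ancestors: {Zeta}
Walk up from Beta: Beta (not in ancestors of Mu), Zeta (in ancestors of Mu)
Deepest common ancestor (LCA) = Zeta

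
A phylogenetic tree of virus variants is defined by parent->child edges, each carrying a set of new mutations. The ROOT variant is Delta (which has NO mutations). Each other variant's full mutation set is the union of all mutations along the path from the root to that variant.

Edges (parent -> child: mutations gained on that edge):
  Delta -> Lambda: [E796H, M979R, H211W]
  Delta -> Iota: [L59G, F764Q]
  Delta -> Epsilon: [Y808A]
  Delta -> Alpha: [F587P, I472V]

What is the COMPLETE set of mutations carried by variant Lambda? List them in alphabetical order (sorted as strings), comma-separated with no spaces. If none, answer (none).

At Delta: gained [] -> total []
At Lambda: gained ['E796H', 'M979R', 'H211W'] -> total ['E796H', 'H211W', 'M979R']

Answer: E796H,H211W,M979R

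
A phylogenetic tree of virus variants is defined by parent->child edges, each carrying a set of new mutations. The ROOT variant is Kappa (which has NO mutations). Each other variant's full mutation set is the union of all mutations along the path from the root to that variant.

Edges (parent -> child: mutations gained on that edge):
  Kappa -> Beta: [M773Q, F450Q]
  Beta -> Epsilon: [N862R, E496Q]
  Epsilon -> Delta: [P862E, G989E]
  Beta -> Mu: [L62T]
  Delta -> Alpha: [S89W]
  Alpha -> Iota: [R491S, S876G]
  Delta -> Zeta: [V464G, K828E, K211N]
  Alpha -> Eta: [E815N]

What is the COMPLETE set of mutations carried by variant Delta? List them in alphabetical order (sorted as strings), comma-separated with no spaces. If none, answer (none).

Answer: E496Q,F450Q,G989E,M773Q,N862R,P862E

Derivation:
At Kappa: gained [] -> total []
At Beta: gained ['M773Q', 'F450Q'] -> total ['F450Q', 'M773Q']
At Epsilon: gained ['N862R', 'E496Q'] -> total ['E496Q', 'F450Q', 'M773Q', 'N862R']
At Delta: gained ['P862E', 'G989E'] -> total ['E496Q', 'F450Q', 'G989E', 'M773Q', 'N862R', 'P862E']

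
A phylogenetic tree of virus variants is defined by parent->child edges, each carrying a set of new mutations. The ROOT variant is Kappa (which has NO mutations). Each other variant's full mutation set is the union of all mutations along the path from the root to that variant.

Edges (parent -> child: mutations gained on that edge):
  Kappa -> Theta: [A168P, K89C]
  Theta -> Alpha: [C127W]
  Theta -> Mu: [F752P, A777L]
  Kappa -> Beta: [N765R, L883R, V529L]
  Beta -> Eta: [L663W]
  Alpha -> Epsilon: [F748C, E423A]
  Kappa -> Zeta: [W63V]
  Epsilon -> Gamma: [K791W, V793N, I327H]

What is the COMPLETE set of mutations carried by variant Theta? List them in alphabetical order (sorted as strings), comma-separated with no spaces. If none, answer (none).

Answer: A168P,K89C

Derivation:
At Kappa: gained [] -> total []
At Theta: gained ['A168P', 'K89C'] -> total ['A168P', 'K89C']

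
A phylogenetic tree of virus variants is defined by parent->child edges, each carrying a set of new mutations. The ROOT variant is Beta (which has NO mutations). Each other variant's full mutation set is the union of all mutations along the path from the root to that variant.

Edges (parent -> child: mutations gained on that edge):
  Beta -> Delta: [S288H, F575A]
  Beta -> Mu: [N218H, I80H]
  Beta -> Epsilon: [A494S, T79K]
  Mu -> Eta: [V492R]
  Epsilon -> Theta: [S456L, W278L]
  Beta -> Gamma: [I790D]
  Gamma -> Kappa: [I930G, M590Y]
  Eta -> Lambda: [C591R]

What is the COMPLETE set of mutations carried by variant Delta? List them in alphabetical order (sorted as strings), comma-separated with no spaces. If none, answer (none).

Answer: F575A,S288H

Derivation:
At Beta: gained [] -> total []
At Delta: gained ['S288H', 'F575A'] -> total ['F575A', 'S288H']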